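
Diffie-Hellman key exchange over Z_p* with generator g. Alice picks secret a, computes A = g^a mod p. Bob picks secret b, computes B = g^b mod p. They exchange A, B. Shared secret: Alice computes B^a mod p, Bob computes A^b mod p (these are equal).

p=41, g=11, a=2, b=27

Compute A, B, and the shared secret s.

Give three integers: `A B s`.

A = 11^2 mod 41  (bits of 2 = 10)
  bit 0 = 1: r = r^2 * 11 mod 41 = 1^2 * 11 = 1*11 = 11
  bit 1 = 0: r = r^2 mod 41 = 11^2 = 39
  -> A = 39
B = 11^27 mod 41  (bits of 27 = 11011)
  bit 0 = 1: r = r^2 * 11 mod 41 = 1^2 * 11 = 1*11 = 11
  bit 1 = 1: r = r^2 * 11 mod 41 = 11^2 * 11 = 39*11 = 19
  bit 2 = 0: r = r^2 mod 41 = 19^2 = 33
  bit 3 = 1: r = r^2 * 11 mod 41 = 33^2 * 11 = 23*11 = 7
  bit 4 = 1: r = r^2 * 11 mod 41 = 7^2 * 11 = 8*11 = 6
  -> B = 6
s = B^a = 6^2 mod 41  (bits of 2 = 10)
  bit 0 = 1: r = r^2 * 6 mod 41 = 1^2 * 6 = 1*6 = 6
  bit 1 = 0: r = r^2 mod 41 = 6^2 = 36
  -> s = B^a = 36

Answer: 39 6 36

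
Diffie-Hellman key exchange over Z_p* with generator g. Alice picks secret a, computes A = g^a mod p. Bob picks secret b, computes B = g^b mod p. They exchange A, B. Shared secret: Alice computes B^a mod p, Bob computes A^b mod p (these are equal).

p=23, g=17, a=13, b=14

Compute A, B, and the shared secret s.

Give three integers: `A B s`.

A = 17^13 mod 23  (bits of 13 = 1101)
  bit 0 = 1: r = r^2 * 17 mod 23 = 1^2 * 17 = 1*17 = 17
  bit 1 = 1: r = r^2 * 17 mod 23 = 17^2 * 17 = 13*17 = 14
  bit 2 = 0: r = r^2 mod 23 = 14^2 = 12
  bit 3 = 1: r = r^2 * 17 mod 23 = 12^2 * 17 = 6*17 = 10
  -> A = 10
B = 17^14 mod 23  (bits of 14 = 1110)
  bit 0 = 1: r = r^2 * 17 mod 23 = 1^2 * 17 = 1*17 = 17
  bit 1 = 1: r = r^2 * 17 mod 23 = 17^2 * 17 = 13*17 = 14
  bit 2 = 1: r = r^2 * 17 mod 23 = 14^2 * 17 = 12*17 = 20
  bit 3 = 0: r = r^2 mod 23 = 20^2 = 9
  -> B = 9
s = B^a = 9^13 mod 23  (bits of 13 = 1101)
  bit 0 = 1: r = r^2 * 9 mod 23 = 1^2 * 9 = 1*9 = 9
  bit 1 = 1: r = r^2 * 9 mod 23 = 9^2 * 9 = 12*9 = 16
  bit 2 = 0: r = r^2 mod 23 = 16^2 = 3
  bit 3 = 1: r = r^2 * 9 mod 23 = 3^2 * 9 = 9*9 = 12
  -> s = B^a = 12

Answer: 10 9 12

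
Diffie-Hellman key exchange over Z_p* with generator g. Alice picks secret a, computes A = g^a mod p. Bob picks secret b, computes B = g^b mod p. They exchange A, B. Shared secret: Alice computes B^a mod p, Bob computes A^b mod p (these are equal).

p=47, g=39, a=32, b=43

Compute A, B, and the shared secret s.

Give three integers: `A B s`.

Answer: 16 19 27

Derivation:
A = 39^32 mod 47  (bits of 32 = 100000)
  bit 0 = 1: r = r^2 * 39 mod 47 = 1^2 * 39 = 1*39 = 39
  bit 1 = 0: r = r^2 mod 47 = 39^2 = 17
  bit 2 = 0: r = r^2 mod 47 = 17^2 = 7
  bit 3 = 0: r = r^2 mod 47 = 7^2 = 2
  bit 4 = 0: r = r^2 mod 47 = 2^2 = 4
  bit 5 = 0: r = r^2 mod 47 = 4^2 = 16
  -> A = 16
B = 39^43 mod 47  (bits of 43 = 101011)
  bit 0 = 1: r = r^2 * 39 mod 47 = 1^2 * 39 = 1*39 = 39
  bit 1 = 0: r = r^2 mod 47 = 39^2 = 17
  bit 2 = 1: r = r^2 * 39 mod 47 = 17^2 * 39 = 7*39 = 38
  bit 3 = 0: r = r^2 mod 47 = 38^2 = 34
  bit 4 = 1: r = r^2 * 39 mod 47 = 34^2 * 39 = 28*39 = 11
  bit 5 = 1: r = r^2 * 39 mod 47 = 11^2 * 39 = 27*39 = 19
  -> B = 19
s = B^a = 19^32 mod 47  (bits of 32 = 100000)
  bit 0 = 1: r = r^2 * 19 mod 47 = 1^2 * 19 = 1*19 = 19
  bit 1 = 0: r = r^2 mod 47 = 19^2 = 32
  bit 2 = 0: r = r^2 mod 47 = 32^2 = 37
  bit 3 = 0: r = r^2 mod 47 = 37^2 = 6
  bit 4 = 0: r = r^2 mod 47 = 6^2 = 36
  bit 5 = 0: r = r^2 mod 47 = 36^2 = 27
  -> s = B^a = 27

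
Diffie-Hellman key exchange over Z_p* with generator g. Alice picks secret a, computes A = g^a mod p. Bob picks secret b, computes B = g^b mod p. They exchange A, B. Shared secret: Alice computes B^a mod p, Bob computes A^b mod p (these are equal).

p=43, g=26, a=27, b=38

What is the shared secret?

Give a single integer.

A = 26^27 mod 43  (bits of 27 = 11011)
  bit 0 = 1: r = r^2 * 26 mod 43 = 1^2 * 26 = 1*26 = 26
  bit 1 = 1: r = r^2 * 26 mod 43 = 26^2 * 26 = 31*26 = 32
  bit 2 = 0: r = r^2 mod 43 = 32^2 = 35
  bit 3 = 1: r = r^2 * 26 mod 43 = 35^2 * 26 = 21*26 = 30
  bit 4 = 1: r = r^2 * 26 mod 43 = 30^2 * 26 = 40*26 = 8
  -> A = 8
B = 26^38 mod 43  (bits of 38 = 100110)
  bit 0 = 1: r = r^2 * 26 mod 43 = 1^2 * 26 = 1*26 = 26
  bit 1 = 0: r = r^2 mod 43 = 26^2 = 31
  bit 2 = 0: r = r^2 mod 43 = 31^2 = 15
  bit 3 = 1: r = r^2 * 26 mod 43 = 15^2 * 26 = 10*26 = 2
  bit 4 = 1: r = r^2 * 26 mod 43 = 2^2 * 26 = 4*26 = 18
  bit 5 = 0: r = r^2 mod 43 = 18^2 = 23
  -> B = 23
s = B^a = 23^27 mod 43  (bits of 27 = 11011)
  bit 0 = 1: r = r^2 * 23 mod 43 = 1^2 * 23 = 1*23 = 23
  bit 1 = 1: r = r^2 * 23 mod 43 = 23^2 * 23 = 13*23 = 41
  bit 2 = 0: r = r^2 mod 43 = 41^2 = 4
  bit 3 = 1: r = r^2 * 23 mod 43 = 4^2 * 23 = 16*23 = 24
  bit 4 = 1: r = r^2 * 23 mod 43 = 24^2 * 23 = 17*23 = 4
  -> s = B^a = 4

Answer: 4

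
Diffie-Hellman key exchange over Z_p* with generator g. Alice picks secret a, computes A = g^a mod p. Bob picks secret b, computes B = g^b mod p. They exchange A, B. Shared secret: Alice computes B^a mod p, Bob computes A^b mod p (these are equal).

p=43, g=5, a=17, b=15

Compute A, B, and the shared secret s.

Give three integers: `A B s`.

A = 5^17 mod 43  (bits of 17 = 10001)
  bit 0 = 1: r = r^2 * 5 mod 43 = 1^2 * 5 = 1*5 = 5
  bit 1 = 0: r = r^2 mod 43 = 5^2 = 25
  bit 2 = 0: r = r^2 mod 43 = 25^2 = 23
  bit 3 = 0: r = r^2 mod 43 = 23^2 = 13
  bit 4 = 1: r = r^2 * 5 mod 43 = 13^2 * 5 = 40*5 = 28
  -> A = 28
B = 5^15 mod 43  (bits of 15 = 1111)
  bit 0 = 1: r = r^2 * 5 mod 43 = 1^2 * 5 = 1*5 = 5
  bit 1 = 1: r = r^2 * 5 mod 43 = 5^2 * 5 = 25*5 = 39
  bit 2 = 1: r = r^2 * 5 mod 43 = 39^2 * 5 = 16*5 = 37
  bit 3 = 1: r = r^2 * 5 mod 43 = 37^2 * 5 = 36*5 = 8
  -> B = 8
s = B^a = 8^17 mod 43  (bits of 17 = 10001)
  bit 0 = 1: r = r^2 * 8 mod 43 = 1^2 * 8 = 1*8 = 8
  bit 1 = 0: r = r^2 mod 43 = 8^2 = 21
  bit 2 = 0: r = r^2 mod 43 = 21^2 = 11
  bit 3 = 0: r = r^2 mod 43 = 11^2 = 35
  bit 4 = 1: r = r^2 * 8 mod 43 = 35^2 * 8 = 21*8 = 39
  -> s = B^a = 39

Answer: 28 8 39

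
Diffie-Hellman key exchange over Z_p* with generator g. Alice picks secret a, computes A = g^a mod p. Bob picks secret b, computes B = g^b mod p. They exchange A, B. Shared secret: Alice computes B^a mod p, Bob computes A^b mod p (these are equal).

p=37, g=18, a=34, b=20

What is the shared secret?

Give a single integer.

A = 18^34 mod 37  (bits of 34 = 100010)
  bit 0 = 1: r = r^2 * 18 mod 37 = 1^2 * 18 = 1*18 = 18
  bit 1 = 0: r = r^2 mod 37 = 18^2 = 28
  bit 2 = 0: r = r^2 mod 37 = 28^2 = 7
  bit 3 = 0: r = r^2 mod 37 = 7^2 = 12
  bit 4 = 1: r = r^2 * 18 mod 37 = 12^2 * 18 = 33*18 = 2
  bit 5 = 0: r = r^2 mod 37 = 2^2 = 4
  -> A = 4
B = 18^20 mod 37  (bits of 20 = 10100)
  bit 0 = 1: r = r^2 * 18 mod 37 = 1^2 * 18 = 1*18 = 18
  bit 1 = 0: r = r^2 mod 37 = 18^2 = 28
  bit 2 = 1: r = r^2 * 18 mod 37 = 28^2 * 18 = 7*18 = 15
  bit 3 = 0: r = r^2 mod 37 = 15^2 = 3
  bit 4 = 0: r = r^2 mod 37 = 3^2 = 9
  -> B = 9
s = B^a = 9^34 mod 37  (bits of 34 = 100010)
  bit 0 = 1: r = r^2 * 9 mod 37 = 1^2 * 9 = 1*9 = 9
  bit 1 = 0: r = r^2 mod 37 = 9^2 = 7
  bit 2 = 0: r = r^2 mod 37 = 7^2 = 12
  bit 3 = 0: r = r^2 mod 37 = 12^2 = 33
  bit 4 = 1: r = r^2 * 9 mod 37 = 33^2 * 9 = 16*9 = 33
  bit 5 = 0: r = r^2 mod 37 = 33^2 = 16
  -> s = B^a = 16

Answer: 16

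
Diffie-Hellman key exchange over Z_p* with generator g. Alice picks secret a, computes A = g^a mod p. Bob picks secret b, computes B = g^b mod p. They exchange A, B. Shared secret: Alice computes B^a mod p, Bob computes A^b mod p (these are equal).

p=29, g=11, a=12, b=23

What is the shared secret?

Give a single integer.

Answer: 7

Derivation:
A = 11^12 mod 29  (bits of 12 = 1100)
  bit 0 = 1: r = r^2 * 11 mod 29 = 1^2 * 11 = 1*11 = 11
  bit 1 = 1: r = r^2 * 11 mod 29 = 11^2 * 11 = 5*11 = 26
  bit 2 = 0: r = r^2 mod 29 = 26^2 = 9
  bit 3 = 0: r = r^2 mod 29 = 9^2 = 23
  -> A = 23
B = 11^23 mod 29  (bits of 23 = 10111)
  bit 0 = 1: r = r^2 * 11 mod 29 = 1^2 * 11 = 1*11 = 11
  bit 1 = 0: r = r^2 mod 29 = 11^2 = 5
  bit 2 = 1: r = r^2 * 11 mod 29 = 5^2 * 11 = 25*11 = 14
  bit 3 = 1: r = r^2 * 11 mod 29 = 14^2 * 11 = 22*11 = 10
  bit 4 = 1: r = r^2 * 11 mod 29 = 10^2 * 11 = 13*11 = 27
  -> B = 27
s = B^a = 27^12 mod 29  (bits of 12 = 1100)
  bit 0 = 1: r = r^2 * 27 mod 29 = 1^2 * 27 = 1*27 = 27
  bit 1 = 1: r = r^2 * 27 mod 29 = 27^2 * 27 = 4*27 = 21
  bit 2 = 0: r = r^2 mod 29 = 21^2 = 6
  bit 3 = 0: r = r^2 mod 29 = 6^2 = 7
  -> s = B^a = 7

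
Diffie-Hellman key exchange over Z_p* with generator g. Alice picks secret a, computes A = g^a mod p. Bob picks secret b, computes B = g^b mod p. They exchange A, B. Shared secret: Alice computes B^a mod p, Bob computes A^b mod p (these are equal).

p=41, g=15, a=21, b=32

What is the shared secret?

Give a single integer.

Answer: 16

Derivation:
A = 15^21 mod 41  (bits of 21 = 10101)
  bit 0 = 1: r = r^2 * 15 mod 41 = 1^2 * 15 = 1*15 = 15
  bit 1 = 0: r = r^2 mod 41 = 15^2 = 20
  bit 2 = 1: r = r^2 * 15 mod 41 = 20^2 * 15 = 31*15 = 14
  bit 3 = 0: r = r^2 mod 41 = 14^2 = 32
  bit 4 = 1: r = r^2 * 15 mod 41 = 32^2 * 15 = 40*15 = 26
  -> A = 26
B = 15^32 mod 41  (bits of 32 = 100000)
  bit 0 = 1: r = r^2 * 15 mod 41 = 1^2 * 15 = 1*15 = 15
  bit 1 = 0: r = r^2 mod 41 = 15^2 = 20
  bit 2 = 0: r = r^2 mod 41 = 20^2 = 31
  bit 3 = 0: r = r^2 mod 41 = 31^2 = 18
  bit 4 = 0: r = r^2 mod 41 = 18^2 = 37
  bit 5 = 0: r = r^2 mod 41 = 37^2 = 16
  -> B = 16
s = B^a = 16^21 mod 41  (bits of 21 = 10101)
  bit 0 = 1: r = r^2 * 16 mod 41 = 1^2 * 16 = 1*16 = 16
  bit 1 = 0: r = r^2 mod 41 = 16^2 = 10
  bit 2 = 1: r = r^2 * 16 mod 41 = 10^2 * 16 = 18*16 = 1
  bit 3 = 0: r = r^2 mod 41 = 1^2 = 1
  bit 4 = 1: r = r^2 * 16 mod 41 = 1^2 * 16 = 1*16 = 16
  -> s = B^a = 16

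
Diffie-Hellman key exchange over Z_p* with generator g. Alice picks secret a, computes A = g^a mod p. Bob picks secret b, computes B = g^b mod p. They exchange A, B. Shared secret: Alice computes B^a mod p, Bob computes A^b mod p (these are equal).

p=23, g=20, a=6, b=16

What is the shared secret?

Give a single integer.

A = 20^6 mod 23  (bits of 6 = 110)
  bit 0 = 1: r = r^2 * 20 mod 23 = 1^2 * 20 = 1*20 = 20
  bit 1 = 1: r = r^2 * 20 mod 23 = 20^2 * 20 = 9*20 = 19
  bit 2 = 0: r = r^2 mod 23 = 19^2 = 16
  -> A = 16
B = 20^16 mod 23  (bits of 16 = 10000)
  bit 0 = 1: r = r^2 * 20 mod 23 = 1^2 * 20 = 1*20 = 20
  bit 1 = 0: r = r^2 mod 23 = 20^2 = 9
  bit 2 = 0: r = r^2 mod 23 = 9^2 = 12
  bit 3 = 0: r = r^2 mod 23 = 12^2 = 6
  bit 4 = 0: r = r^2 mod 23 = 6^2 = 13
  -> B = 13
s = B^a = 13^6 mod 23  (bits of 6 = 110)
  bit 0 = 1: r = r^2 * 13 mod 23 = 1^2 * 13 = 1*13 = 13
  bit 1 = 1: r = r^2 * 13 mod 23 = 13^2 * 13 = 8*13 = 12
  bit 2 = 0: r = r^2 mod 23 = 12^2 = 6
  -> s = B^a = 6

Answer: 6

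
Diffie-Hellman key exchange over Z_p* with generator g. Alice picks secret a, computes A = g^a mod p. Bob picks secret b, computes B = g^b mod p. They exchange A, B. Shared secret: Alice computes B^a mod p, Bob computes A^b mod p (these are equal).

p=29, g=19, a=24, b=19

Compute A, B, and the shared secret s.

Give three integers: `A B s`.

Answer: 23 8 25

Derivation:
A = 19^24 mod 29  (bits of 24 = 11000)
  bit 0 = 1: r = r^2 * 19 mod 29 = 1^2 * 19 = 1*19 = 19
  bit 1 = 1: r = r^2 * 19 mod 29 = 19^2 * 19 = 13*19 = 15
  bit 2 = 0: r = r^2 mod 29 = 15^2 = 22
  bit 3 = 0: r = r^2 mod 29 = 22^2 = 20
  bit 4 = 0: r = r^2 mod 29 = 20^2 = 23
  -> A = 23
B = 19^19 mod 29  (bits of 19 = 10011)
  bit 0 = 1: r = r^2 * 19 mod 29 = 1^2 * 19 = 1*19 = 19
  bit 1 = 0: r = r^2 mod 29 = 19^2 = 13
  bit 2 = 0: r = r^2 mod 29 = 13^2 = 24
  bit 3 = 1: r = r^2 * 19 mod 29 = 24^2 * 19 = 25*19 = 11
  bit 4 = 1: r = r^2 * 19 mod 29 = 11^2 * 19 = 5*19 = 8
  -> B = 8
s = B^a = 8^24 mod 29  (bits of 24 = 11000)
  bit 0 = 1: r = r^2 * 8 mod 29 = 1^2 * 8 = 1*8 = 8
  bit 1 = 1: r = r^2 * 8 mod 29 = 8^2 * 8 = 6*8 = 19
  bit 2 = 0: r = r^2 mod 29 = 19^2 = 13
  bit 3 = 0: r = r^2 mod 29 = 13^2 = 24
  bit 4 = 0: r = r^2 mod 29 = 24^2 = 25
  -> s = B^a = 25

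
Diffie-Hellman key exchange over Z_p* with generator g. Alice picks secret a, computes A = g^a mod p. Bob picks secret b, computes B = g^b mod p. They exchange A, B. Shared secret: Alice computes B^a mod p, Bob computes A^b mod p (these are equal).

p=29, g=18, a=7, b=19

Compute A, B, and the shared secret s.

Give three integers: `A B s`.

Answer: 17 14 12

Derivation:
A = 18^7 mod 29  (bits of 7 = 111)
  bit 0 = 1: r = r^2 * 18 mod 29 = 1^2 * 18 = 1*18 = 18
  bit 1 = 1: r = r^2 * 18 mod 29 = 18^2 * 18 = 5*18 = 3
  bit 2 = 1: r = r^2 * 18 mod 29 = 3^2 * 18 = 9*18 = 17
  -> A = 17
B = 18^19 mod 29  (bits of 19 = 10011)
  bit 0 = 1: r = r^2 * 18 mod 29 = 1^2 * 18 = 1*18 = 18
  bit 1 = 0: r = r^2 mod 29 = 18^2 = 5
  bit 2 = 0: r = r^2 mod 29 = 5^2 = 25
  bit 3 = 1: r = r^2 * 18 mod 29 = 25^2 * 18 = 16*18 = 27
  bit 4 = 1: r = r^2 * 18 mod 29 = 27^2 * 18 = 4*18 = 14
  -> B = 14
s = B^a = 14^7 mod 29  (bits of 7 = 111)
  bit 0 = 1: r = r^2 * 14 mod 29 = 1^2 * 14 = 1*14 = 14
  bit 1 = 1: r = r^2 * 14 mod 29 = 14^2 * 14 = 22*14 = 18
  bit 2 = 1: r = r^2 * 14 mod 29 = 18^2 * 14 = 5*14 = 12
  -> s = B^a = 12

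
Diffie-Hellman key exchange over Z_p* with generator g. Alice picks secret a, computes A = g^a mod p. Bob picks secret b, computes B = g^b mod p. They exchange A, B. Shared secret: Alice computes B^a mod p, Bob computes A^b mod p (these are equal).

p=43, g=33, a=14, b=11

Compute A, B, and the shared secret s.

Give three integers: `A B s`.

A = 33^14 mod 43  (bits of 14 = 1110)
  bit 0 = 1: r = r^2 * 33 mod 43 = 1^2 * 33 = 1*33 = 33
  bit 1 = 1: r = r^2 * 33 mod 43 = 33^2 * 33 = 14*33 = 32
  bit 2 = 1: r = r^2 * 33 mod 43 = 32^2 * 33 = 35*33 = 37
  bit 3 = 0: r = r^2 mod 43 = 37^2 = 36
  -> A = 36
B = 33^11 mod 43  (bits of 11 = 1011)
  bit 0 = 1: r = r^2 * 33 mod 43 = 1^2 * 33 = 1*33 = 33
  bit 1 = 0: r = r^2 mod 43 = 33^2 = 14
  bit 2 = 1: r = r^2 * 33 mod 43 = 14^2 * 33 = 24*33 = 18
  bit 3 = 1: r = r^2 * 33 mod 43 = 18^2 * 33 = 23*33 = 28
  -> B = 28
s = B^a = 28^14 mod 43  (bits of 14 = 1110)
  bit 0 = 1: r = r^2 * 28 mod 43 = 1^2 * 28 = 1*28 = 28
  bit 1 = 1: r = r^2 * 28 mod 43 = 28^2 * 28 = 10*28 = 22
  bit 2 = 1: r = r^2 * 28 mod 43 = 22^2 * 28 = 11*28 = 7
  bit 3 = 0: r = r^2 mod 43 = 7^2 = 6
  -> s = B^a = 6

Answer: 36 28 6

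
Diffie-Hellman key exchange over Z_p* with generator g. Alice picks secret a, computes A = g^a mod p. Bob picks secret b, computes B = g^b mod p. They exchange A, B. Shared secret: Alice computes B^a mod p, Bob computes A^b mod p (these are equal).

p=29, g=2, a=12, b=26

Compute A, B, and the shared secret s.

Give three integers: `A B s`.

Answer: 7 22 16

Derivation:
A = 2^12 mod 29  (bits of 12 = 1100)
  bit 0 = 1: r = r^2 * 2 mod 29 = 1^2 * 2 = 1*2 = 2
  bit 1 = 1: r = r^2 * 2 mod 29 = 2^2 * 2 = 4*2 = 8
  bit 2 = 0: r = r^2 mod 29 = 8^2 = 6
  bit 3 = 0: r = r^2 mod 29 = 6^2 = 7
  -> A = 7
B = 2^26 mod 29  (bits of 26 = 11010)
  bit 0 = 1: r = r^2 * 2 mod 29 = 1^2 * 2 = 1*2 = 2
  bit 1 = 1: r = r^2 * 2 mod 29 = 2^2 * 2 = 4*2 = 8
  bit 2 = 0: r = r^2 mod 29 = 8^2 = 6
  bit 3 = 1: r = r^2 * 2 mod 29 = 6^2 * 2 = 7*2 = 14
  bit 4 = 0: r = r^2 mod 29 = 14^2 = 22
  -> B = 22
s = B^a = 22^12 mod 29  (bits of 12 = 1100)
  bit 0 = 1: r = r^2 * 22 mod 29 = 1^2 * 22 = 1*22 = 22
  bit 1 = 1: r = r^2 * 22 mod 29 = 22^2 * 22 = 20*22 = 5
  bit 2 = 0: r = r^2 mod 29 = 5^2 = 25
  bit 3 = 0: r = r^2 mod 29 = 25^2 = 16
  -> s = B^a = 16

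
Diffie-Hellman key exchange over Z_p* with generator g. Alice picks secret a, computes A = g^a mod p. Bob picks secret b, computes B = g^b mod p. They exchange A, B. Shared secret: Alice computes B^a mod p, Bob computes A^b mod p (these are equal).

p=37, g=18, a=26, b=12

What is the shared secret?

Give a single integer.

A = 18^26 mod 37  (bits of 26 = 11010)
  bit 0 = 1: r = r^2 * 18 mod 37 = 1^2 * 18 = 1*18 = 18
  bit 1 = 1: r = r^2 * 18 mod 37 = 18^2 * 18 = 28*18 = 23
  bit 2 = 0: r = r^2 mod 37 = 23^2 = 11
  bit 3 = 1: r = r^2 * 18 mod 37 = 11^2 * 18 = 10*18 = 32
  bit 4 = 0: r = r^2 mod 37 = 32^2 = 25
  -> A = 25
B = 18^12 mod 37  (bits of 12 = 1100)
  bit 0 = 1: r = r^2 * 18 mod 37 = 1^2 * 18 = 1*18 = 18
  bit 1 = 1: r = r^2 * 18 mod 37 = 18^2 * 18 = 28*18 = 23
  bit 2 = 0: r = r^2 mod 37 = 23^2 = 11
  bit 3 = 0: r = r^2 mod 37 = 11^2 = 10
  -> B = 10
s = B^a = 10^26 mod 37  (bits of 26 = 11010)
  bit 0 = 1: r = r^2 * 10 mod 37 = 1^2 * 10 = 1*10 = 10
  bit 1 = 1: r = r^2 * 10 mod 37 = 10^2 * 10 = 26*10 = 1
  bit 2 = 0: r = r^2 mod 37 = 1^2 = 1
  bit 3 = 1: r = r^2 * 10 mod 37 = 1^2 * 10 = 1*10 = 10
  bit 4 = 0: r = r^2 mod 37 = 10^2 = 26
  -> s = B^a = 26

Answer: 26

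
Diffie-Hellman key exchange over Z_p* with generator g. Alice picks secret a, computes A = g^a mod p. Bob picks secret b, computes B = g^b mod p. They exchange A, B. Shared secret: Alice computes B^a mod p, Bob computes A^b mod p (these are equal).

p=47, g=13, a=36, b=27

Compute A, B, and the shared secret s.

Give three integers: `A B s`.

A = 13^36 mod 47  (bits of 36 = 100100)
  bit 0 = 1: r = r^2 * 13 mod 47 = 1^2 * 13 = 1*13 = 13
  bit 1 = 0: r = r^2 mod 47 = 13^2 = 28
  bit 2 = 0: r = r^2 mod 47 = 28^2 = 32
  bit 3 = 1: r = r^2 * 13 mod 47 = 32^2 * 13 = 37*13 = 11
  bit 4 = 0: r = r^2 mod 47 = 11^2 = 27
  bit 5 = 0: r = r^2 mod 47 = 27^2 = 24
  -> A = 24
B = 13^27 mod 47  (bits of 27 = 11011)
  bit 0 = 1: r = r^2 * 13 mod 47 = 1^2 * 13 = 1*13 = 13
  bit 1 = 1: r = r^2 * 13 mod 47 = 13^2 * 13 = 28*13 = 35
  bit 2 = 0: r = r^2 mod 47 = 35^2 = 3
  bit 3 = 1: r = r^2 * 13 mod 47 = 3^2 * 13 = 9*13 = 23
  bit 4 = 1: r = r^2 * 13 mod 47 = 23^2 * 13 = 12*13 = 15
  -> B = 15
s = B^a = 15^36 mod 47  (bits of 36 = 100100)
  bit 0 = 1: r = r^2 * 15 mod 47 = 1^2 * 15 = 1*15 = 15
  bit 1 = 0: r = r^2 mod 47 = 15^2 = 37
  bit 2 = 0: r = r^2 mod 47 = 37^2 = 6
  bit 3 = 1: r = r^2 * 15 mod 47 = 6^2 * 15 = 36*15 = 23
  bit 4 = 0: r = r^2 mod 47 = 23^2 = 12
  bit 5 = 0: r = r^2 mod 47 = 12^2 = 3
  -> s = B^a = 3

Answer: 24 15 3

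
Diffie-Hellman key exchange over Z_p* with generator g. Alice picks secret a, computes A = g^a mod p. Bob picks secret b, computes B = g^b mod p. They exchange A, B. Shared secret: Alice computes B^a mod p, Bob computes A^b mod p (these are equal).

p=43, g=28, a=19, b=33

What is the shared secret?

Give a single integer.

Answer: 2

Derivation:
A = 28^19 mod 43  (bits of 19 = 10011)
  bit 0 = 1: r = r^2 * 28 mod 43 = 1^2 * 28 = 1*28 = 28
  bit 1 = 0: r = r^2 mod 43 = 28^2 = 10
  bit 2 = 0: r = r^2 mod 43 = 10^2 = 14
  bit 3 = 1: r = r^2 * 28 mod 43 = 14^2 * 28 = 24*28 = 27
  bit 4 = 1: r = r^2 * 28 mod 43 = 27^2 * 28 = 41*28 = 30
  -> A = 30
B = 28^33 mod 43  (bits of 33 = 100001)
  bit 0 = 1: r = r^2 * 28 mod 43 = 1^2 * 28 = 1*28 = 28
  bit 1 = 0: r = r^2 mod 43 = 28^2 = 10
  bit 2 = 0: r = r^2 mod 43 = 10^2 = 14
  bit 3 = 0: r = r^2 mod 43 = 14^2 = 24
  bit 4 = 0: r = r^2 mod 43 = 24^2 = 17
  bit 5 = 1: r = r^2 * 28 mod 43 = 17^2 * 28 = 31*28 = 8
  -> B = 8
s = B^a = 8^19 mod 43  (bits of 19 = 10011)
  bit 0 = 1: r = r^2 * 8 mod 43 = 1^2 * 8 = 1*8 = 8
  bit 1 = 0: r = r^2 mod 43 = 8^2 = 21
  bit 2 = 0: r = r^2 mod 43 = 21^2 = 11
  bit 3 = 1: r = r^2 * 8 mod 43 = 11^2 * 8 = 35*8 = 22
  bit 4 = 1: r = r^2 * 8 mod 43 = 22^2 * 8 = 11*8 = 2
  -> s = B^a = 2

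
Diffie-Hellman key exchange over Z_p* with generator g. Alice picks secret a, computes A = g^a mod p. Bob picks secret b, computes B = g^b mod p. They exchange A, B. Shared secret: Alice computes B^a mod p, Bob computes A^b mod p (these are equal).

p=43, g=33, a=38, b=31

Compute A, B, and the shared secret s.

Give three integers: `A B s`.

A = 33^38 mod 43  (bits of 38 = 100110)
  bit 0 = 1: r = r^2 * 33 mod 43 = 1^2 * 33 = 1*33 = 33
  bit 1 = 0: r = r^2 mod 43 = 33^2 = 14
  bit 2 = 0: r = r^2 mod 43 = 14^2 = 24
  bit 3 = 1: r = r^2 * 33 mod 43 = 24^2 * 33 = 17*33 = 2
  bit 4 = 1: r = r^2 * 33 mod 43 = 2^2 * 33 = 4*33 = 3
  bit 5 = 0: r = r^2 mod 43 = 3^2 = 9
  -> A = 9
B = 33^31 mod 43  (bits of 31 = 11111)
  bit 0 = 1: r = r^2 * 33 mod 43 = 1^2 * 33 = 1*33 = 33
  bit 1 = 1: r = r^2 * 33 mod 43 = 33^2 * 33 = 14*33 = 32
  bit 2 = 1: r = r^2 * 33 mod 43 = 32^2 * 33 = 35*33 = 37
  bit 3 = 1: r = r^2 * 33 mod 43 = 37^2 * 33 = 36*33 = 27
  bit 4 = 1: r = r^2 * 33 mod 43 = 27^2 * 33 = 41*33 = 20
  -> B = 20
s = B^a = 20^38 mod 43  (bits of 38 = 100110)
  bit 0 = 1: r = r^2 * 20 mod 43 = 1^2 * 20 = 1*20 = 20
  bit 1 = 0: r = r^2 mod 43 = 20^2 = 13
  bit 2 = 0: r = r^2 mod 43 = 13^2 = 40
  bit 3 = 1: r = r^2 * 20 mod 43 = 40^2 * 20 = 9*20 = 8
  bit 4 = 1: r = r^2 * 20 mod 43 = 8^2 * 20 = 21*20 = 33
  bit 5 = 0: r = r^2 mod 43 = 33^2 = 14
  -> s = B^a = 14

Answer: 9 20 14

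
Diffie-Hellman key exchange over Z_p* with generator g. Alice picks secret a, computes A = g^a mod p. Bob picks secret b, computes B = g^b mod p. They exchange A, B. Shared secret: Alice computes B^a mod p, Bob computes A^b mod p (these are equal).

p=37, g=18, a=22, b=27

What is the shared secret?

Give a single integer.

Answer: 36

Derivation:
A = 18^22 mod 37  (bits of 22 = 10110)
  bit 0 = 1: r = r^2 * 18 mod 37 = 1^2 * 18 = 1*18 = 18
  bit 1 = 0: r = r^2 mod 37 = 18^2 = 28
  bit 2 = 1: r = r^2 * 18 mod 37 = 28^2 * 18 = 7*18 = 15
  bit 3 = 1: r = r^2 * 18 mod 37 = 15^2 * 18 = 3*18 = 17
  bit 4 = 0: r = r^2 mod 37 = 17^2 = 30
  -> A = 30
B = 18^27 mod 37  (bits of 27 = 11011)
  bit 0 = 1: r = r^2 * 18 mod 37 = 1^2 * 18 = 1*18 = 18
  bit 1 = 1: r = r^2 * 18 mod 37 = 18^2 * 18 = 28*18 = 23
  bit 2 = 0: r = r^2 mod 37 = 23^2 = 11
  bit 3 = 1: r = r^2 * 18 mod 37 = 11^2 * 18 = 10*18 = 32
  bit 4 = 1: r = r^2 * 18 mod 37 = 32^2 * 18 = 25*18 = 6
  -> B = 6
s = B^a = 6^22 mod 37  (bits of 22 = 10110)
  bit 0 = 1: r = r^2 * 6 mod 37 = 1^2 * 6 = 1*6 = 6
  bit 1 = 0: r = r^2 mod 37 = 6^2 = 36
  bit 2 = 1: r = r^2 * 6 mod 37 = 36^2 * 6 = 1*6 = 6
  bit 3 = 1: r = r^2 * 6 mod 37 = 6^2 * 6 = 36*6 = 31
  bit 4 = 0: r = r^2 mod 37 = 31^2 = 36
  -> s = B^a = 36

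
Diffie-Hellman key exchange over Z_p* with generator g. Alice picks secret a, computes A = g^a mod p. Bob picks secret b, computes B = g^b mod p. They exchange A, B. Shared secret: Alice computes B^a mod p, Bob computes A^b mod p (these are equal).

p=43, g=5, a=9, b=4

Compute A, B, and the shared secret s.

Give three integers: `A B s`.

A = 5^9 mod 43  (bits of 9 = 1001)
  bit 0 = 1: r = r^2 * 5 mod 43 = 1^2 * 5 = 1*5 = 5
  bit 1 = 0: r = r^2 mod 43 = 5^2 = 25
  bit 2 = 0: r = r^2 mod 43 = 25^2 = 23
  bit 3 = 1: r = r^2 * 5 mod 43 = 23^2 * 5 = 13*5 = 22
  -> A = 22
B = 5^4 mod 43  (bits of 4 = 100)
  bit 0 = 1: r = r^2 * 5 mod 43 = 1^2 * 5 = 1*5 = 5
  bit 1 = 0: r = r^2 mod 43 = 5^2 = 25
  bit 2 = 0: r = r^2 mod 43 = 25^2 = 23
  -> B = 23
s = B^a = 23^9 mod 43  (bits of 9 = 1001)
  bit 0 = 1: r = r^2 * 23 mod 43 = 1^2 * 23 = 1*23 = 23
  bit 1 = 0: r = r^2 mod 43 = 23^2 = 13
  bit 2 = 0: r = r^2 mod 43 = 13^2 = 40
  bit 3 = 1: r = r^2 * 23 mod 43 = 40^2 * 23 = 9*23 = 35
  -> s = B^a = 35

Answer: 22 23 35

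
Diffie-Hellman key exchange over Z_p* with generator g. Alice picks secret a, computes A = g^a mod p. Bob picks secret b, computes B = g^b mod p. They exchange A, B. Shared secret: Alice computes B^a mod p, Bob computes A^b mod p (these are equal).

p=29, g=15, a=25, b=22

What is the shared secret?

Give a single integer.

Answer: 9

Derivation:
A = 15^25 mod 29  (bits of 25 = 11001)
  bit 0 = 1: r = r^2 * 15 mod 29 = 1^2 * 15 = 1*15 = 15
  bit 1 = 1: r = r^2 * 15 mod 29 = 15^2 * 15 = 22*15 = 11
  bit 2 = 0: r = r^2 mod 29 = 11^2 = 5
  bit 3 = 0: r = r^2 mod 29 = 5^2 = 25
  bit 4 = 1: r = r^2 * 15 mod 29 = 25^2 * 15 = 16*15 = 8
  -> A = 8
B = 15^22 mod 29  (bits of 22 = 10110)
  bit 0 = 1: r = r^2 * 15 mod 29 = 1^2 * 15 = 1*15 = 15
  bit 1 = 0: r = r^2 mod 29 = 15^2 = 22
  bit 2 = 1: r = r^2 * 15 mod 29 = 22^2 * 15 = 20*15 = 10
  bit 3 = 1: r = r^2 * 15 mod 29 = 10^2 * 15 = 13*15 = 21
  bit 4 = 0: r = r^2 mod 29 = 21^2 = 6
  -> B = 6
s = B^a = 6^25 mod 29  (bits of 25 = 11001)
  bit 0 = 1: r = r^2 * 6 mod 29 = 1^2 * 6 = 1*6 = 6
  bit 1 = 1: r = r^2 * 6 mod 29 = 6^2 * 6 = 7*6 = 13
  bit 2 = 0: r = r^2 mod 29 = 13^2 = 24
  bit 3 = 0: r = r^2 mod 29 = 24^2 = 25
  bit 4 = 1: r = r^2 * 6 mod 29 = 25^2 * 6 = 16*6 = 9
  -> s = B^a = 9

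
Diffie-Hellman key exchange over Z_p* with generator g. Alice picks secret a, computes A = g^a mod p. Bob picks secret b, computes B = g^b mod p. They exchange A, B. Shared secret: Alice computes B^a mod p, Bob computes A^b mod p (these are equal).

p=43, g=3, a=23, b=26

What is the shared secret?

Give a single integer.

Answer: 10

Derivation:
A = 3^23 mod 43  (bits of 23 = 10111)
  bit 0 = 1: r = r^2 * 3 mod 43 = 1^2 * 3 = 1*3 = 3
  bit 1 = 0: r = r^2 mod 43 = 3^2 = 9
  bit 2 = 1: r = r^2 * 3 mod 43 = 9^2 * 3 = 38*3 = 28
  bit 3 = 1: r = r^2 * 3 mod 43 = 28^2 * 3 = 10*3 = 30
  bit 4 = 1: r = r^2 * 3 mod 43 = 30^2 * 3 = 40*3 = 34
  -> A = 34
B = 3^26 mod 43  (bits of 26 = 11010)
  bit 0 = 1: r = r^2 * 3 mod 43 = 1^2 * 3 = 1*3 = 3
  bit 1 = 1: r = r^2 * 3 mod 43 = 3^2 * 3 = 9*3 = 27
  bit 2 = 0: r = r^2 mod 43 = 27^2 = 41
  bit 3 = 1: r = r^2 * 3 mod 43 = 41^2 * 3 = 4*3 = 12
  bit 4 = 0: r = r^2 mod 43 = 12^2 = 15
  -> B = 15
s = B^a = 15^23 mod 43  (bits of 23 = 10111)
  bit 0 = 1: r = r^2 * 15 mod 43 = 1^2 * 15 = 1*15 = 15
  bit 1 = 0: r = r^2 mod 43 = 15^2 = 10
  bit 2 = 1: r = r^2 * 15 mod 43 = 10^2 * 15 = 14*15 = 38
  bit 3 = 1: r = r^2 * 15 mod 43 = 38^2 * 15 = 25*15 = 31
  bit 4 = 1: r = r^2 * 15 mod 43 = 31^2 * 15 = 15*15 = 10
  -> s = B^a = 10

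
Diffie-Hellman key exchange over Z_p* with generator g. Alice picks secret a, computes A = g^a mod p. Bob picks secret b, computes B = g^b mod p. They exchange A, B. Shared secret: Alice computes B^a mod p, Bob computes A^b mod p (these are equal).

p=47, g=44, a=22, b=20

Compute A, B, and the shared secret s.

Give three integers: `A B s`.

A = 44^22 mod 47  (bits of 22 = 10110)
  bit 0 = 1: r = r^2 * 44 mod 47 = 1^2 * 44 = 1*44 = 44
  bit 1 = 0: r = r^2 mod 47 = 44^2 = 9
  bit 2 = 1: r = r^2 * 44 mod 47 = 9^2 * 44 = 34*44 = 39
  bit 3 = 1: r = r^2 * 44 mod 47 = 39^2 * 44 = 17*44 = 43
  bit 4 = 0: r = r^2 mod 47 = 43^2 = 16
  -> A = 16
B = 44^20 mod 47  (bits of 20 = 10100)
  bit 0 = 1: r = r^2 * 44 mod 47 = 1^2 * 44 = 1*44 = 44
  bit 1 = 0: r = r^2 mod 47 = 44^2 = 9
  bit 2 = 1: r = r^2 * 44 mod 47 = 9^2 * 44 = 34*44 = 39
  bit 3 = 0: r = r^2 mod 47 = 39^2 = 17
  bit 4 = 0: r = r^2 mod 47 = 17^2 = 7
  -> B = 7
s = B^a = 7^22 mod 47  (bits of 22 = 10110)
  bit 0 = 1: r = r^2 * 7 mod 47 = 1^2 * 7 = 1*7 = 7
  bit 1 = 0: r = r^2 mod 47 = 7^2 = 2
  bit 2 = 1: r = r^2 * 7 mod 47 = 2^2 * 7 = 4*7 = 28
  bit 3 = 1: r = r^2 * 7 mod 47 = 28^2 * 7 = 32*7 = 36
  bit 4 = 0: r = r^2 mod 47 = 36^2 = 27
  -> s = B^a = 27

Answer: 16 7 27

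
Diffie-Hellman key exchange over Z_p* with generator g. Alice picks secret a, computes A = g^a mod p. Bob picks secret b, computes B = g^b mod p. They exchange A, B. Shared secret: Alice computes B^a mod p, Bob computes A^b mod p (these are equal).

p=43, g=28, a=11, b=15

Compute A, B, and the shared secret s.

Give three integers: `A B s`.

A = 28^11 mod 43  (bits of 11 = 1011)
  bit 0 = 1: r = r^2 * 28 mod 43 = 1^2 * 28 = 1*28 = 28
  bit 1 = 0: r = r^2 mod 43 = 28^2 = 10
  bit 2 = 1: r = r^2 * 28 mod 43 = 10^2 * 28 = 14*28 = 5
  bit 3 = 1: r = r^2 * 28 mod 43 = 5^2 * 28 = 25*28 = 12
  -> A = 12
B = 28^15 mod 43  (bits of 15 = 1111)
  bit 0 = 1: r = r^2 * 28 mod 43 = 1^2 * 28 = 1*28 = 28
  bit 1 = 1: r = r^2 * 28 mod 43 = 28^2 * 28 = 10*28 = 22
  bit 2 = 1: r = r^2 * 28 mod 43 = 22^2 * 28 = 11*28 = 7
  bit 3 = 1: r = r^2 * 28 mod 43 = 7^2 * 28 = 6*28 = 39
  -> B = 39
s = B^a = 39^11 mod 43  (bits of 11 = 1011)
  bit 0 = 1: r = r^2 * 39 mod 43 = 1^2 * 39 = 1*39 = 39
  bit 1 = 0: r = r^2 mod 43 = 39^2 = 16
  bit 2 = 1: r = r^2 * 39 mod 43 = 16^2 * 39 = 41*39 = 8
  bit 3 = 1: r = r^2 * 39 mod 43 = 8^2 * 39 = 21*39 = 2
  -> s = B^a = 2

Answer: 12 39 2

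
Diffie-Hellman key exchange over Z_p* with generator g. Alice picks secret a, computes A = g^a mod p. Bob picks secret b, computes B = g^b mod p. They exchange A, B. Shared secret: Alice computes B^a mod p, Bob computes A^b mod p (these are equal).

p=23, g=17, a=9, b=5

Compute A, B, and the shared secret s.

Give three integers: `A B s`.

Answer: 7 21 17

Derivation:
A = 17^9 mod 23  (bits of 9 = 1001)
  bit 0 = 1: r = r^2 * 17 mod 23 = 1^2 * 17 = 1*17 = 17
  bit 1 = 0: r = r^2 mod 23 = 17^2 = 13
  bit 2 = 0: r = r^2 mod 23 = 13^2 = 8
  bit 3 = 1: r = r^2 * 17 mod 23 = 8^2 * 17 = 18*17 = 7
  -> A = 7
B = 17^5 mod 23  (bits of 5 = 101)
  bit 0 = 1: r = r^2 * 17 mod 23 = 1^2 * 17 = 1*17 = 17
  bit 1 = 0: r = r^2 mod 23 = 17^2 = 13
  bit 2 = 1: r = r^2 * 17 mod 23 = 13^2 * 17 = 8*17 = 21
  -> B = 21
s = B^a = 21^9 mod 23  (bits of 9 = 1001)
  bit 0 = 1: r = r^2 * 21 mod 23 = 1^2 * 21 = 1*21 = 21
  bit 1 = 0: r = r^2 mod 23 = 21^2 = 4
  bit 2 = 0: r = r^2 mod 23 = 4^2 = 16
  bit 3 = 1: r = r^2 * 21 mod 23 = 16^2 * 21 = 3*21 = 17
  -> s = B^a = 17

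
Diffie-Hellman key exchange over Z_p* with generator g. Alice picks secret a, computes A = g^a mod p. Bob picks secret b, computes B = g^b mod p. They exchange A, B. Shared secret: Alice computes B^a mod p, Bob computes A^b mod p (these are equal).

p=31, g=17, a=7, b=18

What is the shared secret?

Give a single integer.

Answer: 8

Derivation:
A = 17^7 mod 31  (bits of 7 = 111)
  bit 0 = 1: r = r^2 * 17 mod 31 = 1^2 * 17 = 1*17 = 17
  bit 1 = 1: r = r^2 * 17 mod 31 = 17^2 * 17 = 10*17 = 15
  bit 2 = 1: r = r^2 * 17 mod 31 = 15^2 * 17 = 8*17 = 12
  -> A = 12
B = 17^18 mod 31  (bits of 18 = 10010)
  bit 0 = 1: r = r^2 * 17 mod 31 = 1^2 * 17 = 1*17 = 17
  bit 1 = 0: r = r^2 mod 31 = 17^2 = 10
  bit 2 = 0: r = r^2 mod 31 = 10^2 = 7
  bit 3 = 1: r = r^2 * 17 mod 31 = 7^2 * 17 = 18*17 = 27
  bit 4 = 0: r = r^2 mod 31 = 27^2 = 16
  -> B = 16
s = B^a = 16^7 mod 31  (bits of 7 = 111)
  bit 0 = 1: r = r^2 * 16 mod 31 = 1^2 * 16 = 1*16 = 16
  bit 1 = 1: r = r^2 * 16 mod 31 = 16^2 * 16 = 8*16 = 4
  bit 2 = 1: r = r^2 * 16 mod 31 = 4^2 * 16 = 16*16 = 8
  -> s = B^a = 8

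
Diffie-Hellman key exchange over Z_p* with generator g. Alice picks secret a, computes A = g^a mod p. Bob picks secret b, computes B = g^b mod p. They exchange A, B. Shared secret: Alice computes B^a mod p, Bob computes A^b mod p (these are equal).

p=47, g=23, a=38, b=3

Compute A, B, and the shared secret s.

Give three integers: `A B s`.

Answer: 21 41 2

Derivation:
A = 23^38 mod 47  (bits of 38 = 100110)
  bit 0 = 1: r = r^2 * 23 mod 47 = 1^2 * 23 = 1*23 = 23
  bit 1 = 0: r = r^2 mod 47 = 23^2 = 12
  bit 2 = 0: r = r^2 mod 47 = 12^2 = 3
  bit 3 = 1: r = r^2 * 23 mod 47 = 3^2 * 23 = 9*23 = 19
  bit 4 = 1: r = r^2 * 23 mod 47 = 19^2 * 23 = 32*23 = 31
  bit 5 = 0: r = r^2 mod 47 = 31^2 = 21
  -> A = 21
B = 23^3 mod 47  (bits of 3 = 11)
  bit 0 = 1: r = r^2 * 23 mod 47 = 1^2 * 23 = 1*23 = 23
  bit 1 = 1: r = r^2 * 23 mod 47 = 23^2 * 23 = 12*23 = 41
  -> B = 41
s = B^a = 41^38 mod 47  (bits of 38 = 100110)
  bit 0 = 1: r = r^2 * 41 mod 47 = 1^2 * 41 = 1*41 = 41
  bit 1 = 0: r = r^2 mod 47 = 41^2 = 36
  bit 2 = 0: r = r^2 mod 47 = 36^2 = 27
  bit 3 = 1: r = r^2 * 41 mod 47 = 27^2 * 41 = 24*41 = 44
  bit 4 = 1: r = r^2 * 41 mod 47 = 44^2 * 41 = 9*41 = 40
  bit 5 = 0: r = r^2 mod 47 = 40^2 = 2
  -> s = B^a = 2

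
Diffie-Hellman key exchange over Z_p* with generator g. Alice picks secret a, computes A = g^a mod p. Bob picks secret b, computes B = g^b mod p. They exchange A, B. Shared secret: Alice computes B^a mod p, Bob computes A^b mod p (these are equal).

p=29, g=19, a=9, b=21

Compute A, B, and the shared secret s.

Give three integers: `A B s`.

Answer: 11 17 17

Derivation:
A = 19^9 mod 29  (bits of 9 = 1001)
  bit 0 = 1: r = r^2 * 19 mod 29 = 1^2 * 19 = 1*19 = 19
  bit 1 = 0: r = r^2 mod 29 = 19^2 = 13
  bit 2 = 0: r = r^2 mod 29 = 13^2 = 24
  bit 3 = 1: r = r^2 * 19 mod 29 = 24^2 * 19 = 25*19 = 11
  -> A = 11
B = 19^21 mod 29  (bits of 21 = 10101)
  bit 0 = 1: r = r^2 * 19 mod 29 = 1^2 * 19 = 1*19 = 19
  bit 1 = 0: r = r^2 mod 29 = 19^2 = 13
  bit 2 = 1: r = r^2 * 19 mod 29 = 13^2 * 19 = 24*19 = 21
  bit 3 = 0: r = r^2 mod 29 = 21^2 = 6
  bit 4 = 1: r = r^2 * 19 mod 29 = 6^2 * 19 = 7*19 = 17
  -> B = 17
s = B^a = 17^9 mod 29  (bits of 9 = 1001)
  bit 0 = 1: r = r^2 * 17 mod 29 = 1^2 * 17 = 1*17 = 17
  bit 1 = 0: r = r^2 mod 29 = 17^2 = 28
  bit 2 = 0: r = r^2 mod 29 = 28^2 = 1
  bit 3 = 1: r = r^2 * 17 mod 29 = 1^2 * 17 = 1*17 = 17
  -> s = B^a = 17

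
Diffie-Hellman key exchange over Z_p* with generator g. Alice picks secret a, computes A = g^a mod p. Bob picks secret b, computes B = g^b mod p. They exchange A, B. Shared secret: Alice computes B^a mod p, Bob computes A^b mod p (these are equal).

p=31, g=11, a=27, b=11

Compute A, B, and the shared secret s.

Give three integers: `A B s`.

Answer: 15 24 15

Derivation:
A = 11^27 mod 31  (bits of 27 = 11011)
  bit 0 = 1: r = r^2 * 11 mod 31 = 1^2 * 11 = 1*11 = 11
  bit 1 = 1: r = r^2 * 11 mod 31 = 11^2 * 11 = 28*11 = 29
  bit 2 = 0: r = r^2 mod 31 = 29^2 = 4
  bit 3 = 1: r = r^2 * 11 mod 31 = 4^2 * 11 = 16*11 = 21
  bit 4 = 1: r = r^2 * 11 mod 31 = 21^2 * 11 = 7*11 = 15
  -> A = 15
B = 11^11 mod 31  (bits of 11 = 1011)
  bit 0 = 1: r = r^2 * 11 mod 31 = 1^2 * 11 = 1*11 = 11
  bit 1 = 0: r = r^2 mod 31 = 11^2 = 28
  bit 2 = 1: r = r^2 * 11 mod 31 = 28^2 * 11 = 9*11 = 6
  bit 3 = 1: r = r^2 * 11 mod 31 = 6^2 * 11 = 5*11 = 24
  -> B = 24
s = B^a = 24^27 mod 31  (bits of 27 = 11011)
  bit 0 = 1: r = r^2 * 24 mod 31 = 1^2 * 24 = 1*24 = 24
  bit 1 = 1: r = r^2 * 24 mod 31 = 24^2 * 24 = 18*24 = 29
  bit 2 = 0: r = r^2 mod 31 = 29^2 = 4
  bit 3 = 1: r = r^2 * 24 mod 31 = 4^2 * 24 = 16*24 = 12
  bit 4 = 1: r = r^2 * 24 mod 31 = 12^2 * 24 = 20*24 = 15
  -> s = B^a = 15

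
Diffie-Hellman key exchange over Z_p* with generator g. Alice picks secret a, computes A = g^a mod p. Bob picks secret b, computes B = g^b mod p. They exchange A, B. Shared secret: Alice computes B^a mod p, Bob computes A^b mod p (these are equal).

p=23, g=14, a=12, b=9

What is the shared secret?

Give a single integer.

Answer: 2

Derivation:
A = 14^12 mod 23  (bits of 12 = 1100)
  bit 0 = 1: r = r^2 * 14 mod 23 = 1^2 * 14 = 1*14 = 14
  bit 1 = 1: r = r^2 * 14 mod 23 = 14^2 * 14 = 12*14 = 7
  bit 2 = 0: r = r^2 mod 23 = 7^2 = 3
  bit 3 = 0: r = r^2 mod 23 = 3^2 = 9
  -> A = 9
B = 14^9 mod 23  (bits of 9 = 1001)
  bit 0 = 1: r = r^2 * 14 mod 23 = 1^2 * 14 = 1*14 = 14
  bit 1 = 0: r = r^2 mod 23 = 14^2 = 12
  bit 2 = 0: r = r^2 mod 23 = 12^2 = 6
  bit 3 = 1: r = r^2 * 14 mod 23 = 6^2 * 14 = 13*14 = 21
  -> B = 21
s = B^a = 21^12 mod 23  (bits of 12 = 1100)
  bit 0 = 1: r = r^2 * 21 mod 23 = 1^2 * 21 = 1*21 = 21
  bit 1 = 1: r = r^2 * 21 mod 23 = 21^2 * 21 = 4*21 = 15
  bit 2 = 0: r = r^2 mod 23 = 15^2 = 18
  bit 3 = 0: r = r^2 mod 23 = 18^2 = 2
  -> s = B^a = 2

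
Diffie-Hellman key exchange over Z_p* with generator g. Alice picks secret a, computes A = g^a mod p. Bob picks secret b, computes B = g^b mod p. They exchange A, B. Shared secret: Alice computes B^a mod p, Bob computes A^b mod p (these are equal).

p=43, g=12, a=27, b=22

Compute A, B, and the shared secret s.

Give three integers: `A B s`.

Answer: 22 31 21

Derivation:
A = 12^27 mod 43  (bits of 27 = 11011)
  bit 0 = 1: r = r^2 * 12 mod 43 = 1^2 * 12 = 1*12 = 12
  bit 1 = 1: r = r^2 * 12 mod 43 = 12^2 * 12 = 15*12 = 8
  bit 2 = 0: r = r^2 mod 43 = 8^2 = 21
  bit 3 = 1: r = r^2 * 12 mod 43 = 21^2 * 12 = 11*12 = 3
  bit 4 = 1: r = r^2 * 12 mod 43 = 3^2 * 12 = 9*12 = 22
  -> A = 22
B = 12^22 mod 43  (bits of 22 = 10110)
  bit 0 = 1: r = r^2 * 12 mod 43 = 1^2 * 12 = 1*12 = 12
  bit 1 = 0: r = r^2 mod 43 = 12^2 = 15
  bit 2 = 1: r = r^2 * 12 mod 43 = 15^2 * 12 = 10*12 = 34
  bit 3 = 1: r = r^2 * 12 mod 43 = 34^2 * 12 = 38*12 = 26
  bit 4 = 0: r = r^2 mod 43 = 26^2 = 31
  -> B = 31
s = B^a = 31^27 mod 43  (bits of 27 = 11011)
  bit 0 = 1: r = r^2 * 31 mod 43 = 1^2 * 31 = 1*31 = 31
  bit 1 = 1: r = r^2 * 31 mod 43 = 31^2 * 31 = 15*31 = 35
  bit 2 = 0: r = r^2 mod 43 = 35^2 = 21
  bit 3 = 1: r = r^2 * 31 mod 43 = 21^2 * 31 = 11*31 = 40
  bit 4 = 1: r = r^2 * 31 mod 43 = 40^2 * 31 = 9*31 = 21
  -> s = B^a = 21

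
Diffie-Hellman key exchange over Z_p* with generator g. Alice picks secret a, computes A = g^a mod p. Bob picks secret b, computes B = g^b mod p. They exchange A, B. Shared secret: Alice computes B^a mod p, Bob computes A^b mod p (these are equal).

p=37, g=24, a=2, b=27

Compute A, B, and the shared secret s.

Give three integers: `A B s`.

A = 24^2 mod 37  (bits of 2 = 10)
  bit 0 = 1: r = r^2 * 24 mod 37 = 1^2 * 24 = 1*24 = 24
  bit 1 = 0: r = r^2 mod 37 = 24^2 = 21
  -> A = 21
B = 24^27 mod 37  (bits of 27 = 11011)
  bit 0 = 1: r = r^2 * 24 mod 37 = 1^2 * 24 = 1*24 = 24
  bit 1 = 1: r = r^2 * 24 mod 37 = 24^2 * 24 = 21*24 = 23
  bit 2 = 0: r = r^2 mod 37 = 23^2 = 11
  bit 3 = 1: r = r^2 * 24 mod 37 = 11^2 * 24 = 10*24 = 18
  bit 4 = 1: r = r^2 * 24 mod 37 = 18^2 * 24 = 28*24 = 6
  -> B = 6
s = B^a = 6^2 mod 37  (bits of 2 = 10)
  bit 0 = 1: r = r^2 * 6 mod 37 = 1^2 * 6 = 1*6 = 6
  bit 1 = 0: r = r^2 mod 37 = 6^2 = 36
  -> s = B^a = 36

Answer: 21 6 36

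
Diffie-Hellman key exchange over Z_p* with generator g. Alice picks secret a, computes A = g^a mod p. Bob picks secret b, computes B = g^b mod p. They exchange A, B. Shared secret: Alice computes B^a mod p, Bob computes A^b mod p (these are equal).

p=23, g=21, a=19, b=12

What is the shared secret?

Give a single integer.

A = 21^19 mod 23  (bits of 19 = 10011)
  bit 0 = 1: r = r^2 * 21 mod 23 = 1^2 * 21 = 1*21 = 21
  bit 1 = 0: r = r^2 mod 23 = 21^2 = 4
  bit 2 = 0: r = r^2 mod 23 = 4^2 = 16
  bit 3 = 1: r = r^2 * 21 mod 23 = 16^2 * 21 = 3*21 = 17
  bit 4 = 1: r = r^2 * 21 mod 23 = 17^2 * 21 = 13*21 = 20
  -> A = 20
B = 21^12 mod 23  (bits of 12 = 1100)
  bit 0 = 1: r = r^2 * 21 mod 23 = 1^2 * 21 = 1*21 = 21
  bit 1 = 1: r = r^2 * 21 mod 23 = 21^2 * 21 = 4*21 = 15
  bit 2 = 0: r = r^2 mod 23 = 15^2 = 18
  bit 3 = 0: r = r^2 mod 23 = 18^2 = 2
  -> B = 2
s = B^a = 2^19 mod 23  (bits of 19 = 10011)
  bit 0 = 1: r = r^2 * 2 mod 23 = 1^2 * 2 = 1*2 = 2
  bit 1 = 0: r = r^2 mod 23 = 2^2 = 4
  bit 2 = 0: r = r^2 mod 23 = 4^2 = 16
  bit 3 = 1: r = r^2 * 2 mod 23 = 16^2 * 2 = 3*2 = 6
  bit 4 = 1: r = r^2 * 2 mod 23 = 6^2 * 2 = 13*2 = 3
  -> s = B^a = 3

Answer: 3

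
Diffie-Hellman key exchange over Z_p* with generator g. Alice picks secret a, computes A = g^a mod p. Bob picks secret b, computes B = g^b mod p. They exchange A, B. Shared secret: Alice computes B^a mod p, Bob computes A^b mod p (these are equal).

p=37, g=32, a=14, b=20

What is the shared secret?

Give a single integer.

Answer: 7

Derivation:
A = 32^14 mod 37  (bits of 14 = 1110)
  bit 0 = 1: r = r^2 * 32 mod 37 = 1^2 * 32 = 1*32 = 32
  bit 1 = 1: r = r^2 * 32 mod 37 = 32^2 * 32 = 25*32 = 23
  bit 2 = 1: r = r^2 * 32 mod 37 = 23^2 * 32 = 11*32 = 19
  bit 3 = 0: r = r^2 mod 37 = 19^2 = 28
  -> A = 28
B = 32^20 mod 37  (bits of 20 = 10100)
  bit 0 = 1: r = r^2 * 32 mod 37 = 1^2 * 32 = 1*32 = 32
  bit 1 = 0: r = r^2 mod 37 = 32^2 = 25
  bit 2 = 1: r = r^2 * 32 mod 37 = 25^2 * 32 = 33*32 = 20
  bit 3 = 0: r = r^2 mod 37 = 20^2 = 30
  bit 4 = 0: r = r^2 mod 37 = 30^2 = 12
  -> B = 12
s = B^a = 12^14 mod 37  (bits of 14 = 1110)
  bit 0 = 1: r = r^2 * 12 mod 37 = 1^2 * 12 = 1*12 = 12
  bit 1 = 1: r = r^2 * 12 mod 37 = 12^2 * 12 = 33*12 = 26
  bit 2 = 1: r = r^2 * 12 mod 37 = 26^2 * 12 = 10*12 = 9
  bit 3 = 0: r = r^2 mod 37 = 9^2 = 7
  -> s = B^a = 7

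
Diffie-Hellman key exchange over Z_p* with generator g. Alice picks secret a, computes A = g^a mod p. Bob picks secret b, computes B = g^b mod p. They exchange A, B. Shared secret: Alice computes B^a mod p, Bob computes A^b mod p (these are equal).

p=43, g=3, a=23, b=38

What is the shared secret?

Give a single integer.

A = 3^23 mod 43  (bits of 23 = 10111)
  bit 0 = 1: r = r^2 * 3 mod 43 = 1^2 * 3 = 1*3 = 3
  bit 1 = 0: r = r^2 mod 43 = 3^2 = 9
  bit 2 = 1: r = r^2 * 3 mod 43 = 9^2 * 3 = 38*3 = 28
  bit 3 = 1: r = r^2 * 3 mod 43 = 28^2 * 3 = 10*3 = 30
  bit 4 = 1: r = r^2 * 3 mod 43 = 30^2 * 3 = 40*3 = 34
  -> A = 34
B = 3^38 mod 43  (bits of 38 = 100110)
  bit 0 = 1: r = r^2 * 3 mod 43 = 1^2 * 3 = 1*3 = 3
  bit 1 = 0: r = r^2 mod 43 = 3^2 = 9
  bit 2 = 0: r = r^2 mod 43 = 9^2 = 38
  bit 3 = 1: r = r^2 * 3 mod 43 = 38^2 * 3 = 25*3 = 32
  bit 4 = 1: r = r^2 * 3 mod 43 = 32^2 * 3 = 35*3 = 19
  bit 5 = 0: r = r^2 mod 43 = 19^2 = 17
  -> B = 17
s = B^a = 17^23 mod 43  (bits of 23 = 10111)
  bit 0 = 1: r = r^2 * 17 mod 43 = 1^2 * 17 = 1*17 = 17
  bit 1 = 0: r = r^2 mod 43 = 17^2 = 31
  bit 2 = 1: r = r^2 * 17 mod 43 = 31^2 * 17 = 15*17 = 40
  bit 3 = 1: r = r^2 * 17 mod 43 = 40^2 * 17 = 9*17 = 24
  bit 4 = 1: r = r^2 * 17 mod 43 = 24^2 * 17 = 17*17 = 31
  -> s = B^a = 31

Answer: 31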